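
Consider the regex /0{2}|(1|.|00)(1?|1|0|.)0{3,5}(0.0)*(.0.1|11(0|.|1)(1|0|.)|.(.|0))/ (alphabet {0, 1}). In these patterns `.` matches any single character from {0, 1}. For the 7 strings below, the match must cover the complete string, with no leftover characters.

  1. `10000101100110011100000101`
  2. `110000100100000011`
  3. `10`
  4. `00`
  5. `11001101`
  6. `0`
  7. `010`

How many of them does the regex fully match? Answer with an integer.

2

1 → no match
2 → match
3 → no match
4 → match
5 → no match
6 → no match
7 → no match
Total matched: 2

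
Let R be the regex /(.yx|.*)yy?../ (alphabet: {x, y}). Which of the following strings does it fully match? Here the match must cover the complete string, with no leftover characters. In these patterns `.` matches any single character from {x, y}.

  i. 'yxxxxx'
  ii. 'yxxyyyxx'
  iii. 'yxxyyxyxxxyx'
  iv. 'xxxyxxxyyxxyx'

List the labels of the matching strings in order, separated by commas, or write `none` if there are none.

ii

i. 'yxxxxx' → no match
ii. 'yxxyyyxx' → match
iii. 'yxxyyxyxxxyx' → no match
iv → no match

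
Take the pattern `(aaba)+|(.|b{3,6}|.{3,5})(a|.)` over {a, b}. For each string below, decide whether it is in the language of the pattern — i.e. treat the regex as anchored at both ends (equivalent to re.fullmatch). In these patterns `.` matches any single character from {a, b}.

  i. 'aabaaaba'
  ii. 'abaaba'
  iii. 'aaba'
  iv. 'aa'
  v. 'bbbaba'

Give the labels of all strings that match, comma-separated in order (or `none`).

i, ii, iii, iv, v

i. 'aabaaaba' → match
ii. 'abaaba' → match
iii. 'aaba' → match
iv. 'aa' → match
v. 'bbbaba' → match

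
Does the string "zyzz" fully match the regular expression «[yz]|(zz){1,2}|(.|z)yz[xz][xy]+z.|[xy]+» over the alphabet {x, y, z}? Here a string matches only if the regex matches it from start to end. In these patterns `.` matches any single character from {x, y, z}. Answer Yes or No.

No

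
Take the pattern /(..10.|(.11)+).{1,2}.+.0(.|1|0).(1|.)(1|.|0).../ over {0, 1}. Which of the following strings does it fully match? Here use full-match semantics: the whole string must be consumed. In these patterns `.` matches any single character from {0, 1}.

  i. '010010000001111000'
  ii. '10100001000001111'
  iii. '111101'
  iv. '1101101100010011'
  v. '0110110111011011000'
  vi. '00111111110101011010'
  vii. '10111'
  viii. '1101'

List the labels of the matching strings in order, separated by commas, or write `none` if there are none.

i → no match
ii → match
iii. '111101' → no match
iv → no match
v → no match
vi → no match
vii. '10111' → no match
viii. '1101' → no match

ii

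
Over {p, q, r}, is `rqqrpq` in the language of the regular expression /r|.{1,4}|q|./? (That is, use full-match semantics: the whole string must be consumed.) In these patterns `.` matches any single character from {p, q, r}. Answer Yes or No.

No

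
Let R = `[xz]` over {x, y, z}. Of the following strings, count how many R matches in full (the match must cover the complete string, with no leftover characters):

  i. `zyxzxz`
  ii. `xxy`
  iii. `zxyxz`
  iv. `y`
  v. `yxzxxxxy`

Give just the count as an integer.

0

i → no match
ii → no match
iii → no match
iv → no match
v → no match
Total matched: 0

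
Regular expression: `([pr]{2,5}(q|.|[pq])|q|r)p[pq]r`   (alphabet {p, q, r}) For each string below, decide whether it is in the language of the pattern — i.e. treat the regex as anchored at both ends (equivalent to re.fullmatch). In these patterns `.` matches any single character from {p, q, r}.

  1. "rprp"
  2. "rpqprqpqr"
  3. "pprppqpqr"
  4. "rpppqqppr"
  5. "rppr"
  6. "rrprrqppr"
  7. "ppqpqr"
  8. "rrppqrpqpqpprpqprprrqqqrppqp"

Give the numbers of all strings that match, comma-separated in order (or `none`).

3, 5, 6, 7

1 → no match — must end with "r"
2 → no match
3 → match
4 → no match
5 → match
6 → match
7 → match
8 → no match — must end with "r"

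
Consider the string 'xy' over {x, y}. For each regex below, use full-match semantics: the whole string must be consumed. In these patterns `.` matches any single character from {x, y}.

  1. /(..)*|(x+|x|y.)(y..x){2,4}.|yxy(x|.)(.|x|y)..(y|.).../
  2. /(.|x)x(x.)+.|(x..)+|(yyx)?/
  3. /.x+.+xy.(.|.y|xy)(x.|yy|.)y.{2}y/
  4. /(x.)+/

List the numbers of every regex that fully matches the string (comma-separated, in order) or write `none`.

1 → match
2 → no match
3 → no match
4 → match

1, 4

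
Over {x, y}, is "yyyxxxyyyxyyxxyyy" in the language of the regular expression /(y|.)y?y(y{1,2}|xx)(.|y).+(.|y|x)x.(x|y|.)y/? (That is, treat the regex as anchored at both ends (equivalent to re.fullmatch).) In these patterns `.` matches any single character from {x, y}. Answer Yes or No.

Yes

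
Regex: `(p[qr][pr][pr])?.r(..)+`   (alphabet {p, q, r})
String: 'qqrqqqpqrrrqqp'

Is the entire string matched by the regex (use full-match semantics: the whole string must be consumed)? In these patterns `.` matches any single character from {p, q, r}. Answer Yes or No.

No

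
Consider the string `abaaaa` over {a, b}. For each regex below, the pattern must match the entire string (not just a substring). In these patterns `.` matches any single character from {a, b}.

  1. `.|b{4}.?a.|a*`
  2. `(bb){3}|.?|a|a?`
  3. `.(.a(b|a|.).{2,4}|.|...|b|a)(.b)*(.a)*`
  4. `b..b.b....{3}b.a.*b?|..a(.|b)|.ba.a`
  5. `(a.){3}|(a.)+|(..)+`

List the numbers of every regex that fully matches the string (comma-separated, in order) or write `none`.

1 → no match
2 → no match
3 → match
4 → no match
5 → match

3, 5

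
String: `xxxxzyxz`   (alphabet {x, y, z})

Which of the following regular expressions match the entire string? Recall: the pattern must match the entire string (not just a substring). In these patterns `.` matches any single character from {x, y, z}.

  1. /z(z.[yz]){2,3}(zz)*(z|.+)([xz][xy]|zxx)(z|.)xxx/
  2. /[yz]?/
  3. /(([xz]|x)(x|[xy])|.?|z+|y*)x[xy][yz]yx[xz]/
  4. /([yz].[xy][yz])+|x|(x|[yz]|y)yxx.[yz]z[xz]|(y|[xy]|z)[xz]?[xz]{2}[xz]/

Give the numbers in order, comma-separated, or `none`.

3

1 → no match — must start with `zz`
2 → no match
3 → match
4 → no match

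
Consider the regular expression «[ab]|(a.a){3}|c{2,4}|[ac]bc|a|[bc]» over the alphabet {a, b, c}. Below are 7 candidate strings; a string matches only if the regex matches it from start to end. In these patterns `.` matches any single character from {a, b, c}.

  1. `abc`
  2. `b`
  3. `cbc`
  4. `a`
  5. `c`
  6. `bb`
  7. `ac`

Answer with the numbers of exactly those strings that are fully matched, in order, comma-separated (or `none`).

1 → match
2 → match
3 → match
4 → match
5 → match
6 → no match
7 → no match

1, 2, 3, 4, 5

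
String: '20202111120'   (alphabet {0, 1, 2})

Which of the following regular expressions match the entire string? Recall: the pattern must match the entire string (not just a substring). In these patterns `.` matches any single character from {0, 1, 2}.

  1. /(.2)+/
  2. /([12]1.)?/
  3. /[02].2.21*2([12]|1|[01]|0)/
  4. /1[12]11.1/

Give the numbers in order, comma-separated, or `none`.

3

1 → no match — must end with '2'
2 → no match
3 → match
4 → no match — must start with '1'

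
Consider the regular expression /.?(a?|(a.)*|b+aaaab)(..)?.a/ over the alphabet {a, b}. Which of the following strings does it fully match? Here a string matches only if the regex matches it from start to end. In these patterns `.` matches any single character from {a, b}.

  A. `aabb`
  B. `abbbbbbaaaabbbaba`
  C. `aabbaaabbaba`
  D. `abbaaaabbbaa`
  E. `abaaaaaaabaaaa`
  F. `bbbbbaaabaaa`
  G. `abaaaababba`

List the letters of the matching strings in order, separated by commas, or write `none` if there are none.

D, E, G

A → no match — must end with `a`
B → no match
C → no match
D → match
E → match
F → no match
G → match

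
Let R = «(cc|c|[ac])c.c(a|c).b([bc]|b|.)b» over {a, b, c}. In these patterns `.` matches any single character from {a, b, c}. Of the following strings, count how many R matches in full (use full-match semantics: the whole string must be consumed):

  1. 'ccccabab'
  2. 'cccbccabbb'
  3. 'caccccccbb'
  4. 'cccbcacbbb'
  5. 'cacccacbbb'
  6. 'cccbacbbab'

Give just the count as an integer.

2

1 → no match
2 → match
3 → no match
4 → match
5 → no match
6 → no match
Total matched: 2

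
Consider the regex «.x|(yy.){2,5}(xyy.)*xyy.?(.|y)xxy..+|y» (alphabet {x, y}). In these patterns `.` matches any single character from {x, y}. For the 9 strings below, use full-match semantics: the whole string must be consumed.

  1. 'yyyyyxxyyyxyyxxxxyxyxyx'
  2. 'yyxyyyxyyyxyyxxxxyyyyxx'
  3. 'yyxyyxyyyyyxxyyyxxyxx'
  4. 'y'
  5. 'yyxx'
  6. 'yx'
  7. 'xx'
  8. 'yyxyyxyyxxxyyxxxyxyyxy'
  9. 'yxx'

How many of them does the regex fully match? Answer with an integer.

1 → match
2 → match
3 → match
4. 'y' → match
5. 'yyxx' → no match
6. 'yx' → match
7. 'xx' → match
8 → no match
9. 'yxx' → no match
Total matched: 6

6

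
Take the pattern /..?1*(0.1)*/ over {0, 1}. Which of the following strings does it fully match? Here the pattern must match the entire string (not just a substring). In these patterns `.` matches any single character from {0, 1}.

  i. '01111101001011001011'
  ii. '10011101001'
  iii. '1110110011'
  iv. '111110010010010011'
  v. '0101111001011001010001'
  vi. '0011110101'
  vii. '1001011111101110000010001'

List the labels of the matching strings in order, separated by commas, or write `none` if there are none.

none

i → no match
ii → no match
iii → no match
iv → no match
v → no match
vi → no match
vii → no match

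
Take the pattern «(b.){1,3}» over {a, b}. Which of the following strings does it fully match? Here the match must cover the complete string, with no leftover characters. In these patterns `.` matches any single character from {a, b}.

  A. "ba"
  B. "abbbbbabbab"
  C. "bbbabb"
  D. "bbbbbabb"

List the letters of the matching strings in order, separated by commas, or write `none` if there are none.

A. "ba" → match
B. "abbbbbabbab" → no match — must start with "b"
C. "bbbabb" → match
D. "bbbbbabb" → no match

A, C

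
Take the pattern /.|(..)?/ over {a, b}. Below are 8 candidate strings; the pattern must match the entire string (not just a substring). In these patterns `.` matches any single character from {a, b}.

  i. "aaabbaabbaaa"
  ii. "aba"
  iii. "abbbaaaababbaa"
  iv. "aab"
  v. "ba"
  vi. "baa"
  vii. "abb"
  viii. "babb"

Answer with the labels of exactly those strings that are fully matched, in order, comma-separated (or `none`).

i. "aaabbaabbaaa" → no match
ii. "aba" → no match
iii → no match
iv. "aab" → no match
v. "ba" → match
vi. "baa" → no match
vii. "abb" → no match
viii. "babb" → no match

v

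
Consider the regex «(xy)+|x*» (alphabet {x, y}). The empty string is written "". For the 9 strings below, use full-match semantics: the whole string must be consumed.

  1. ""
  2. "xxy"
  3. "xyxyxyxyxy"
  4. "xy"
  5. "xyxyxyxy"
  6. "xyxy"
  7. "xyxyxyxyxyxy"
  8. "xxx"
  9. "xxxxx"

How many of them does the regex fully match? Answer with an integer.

1 → match
2 → no match
3 → match
4 → match
5 → match
6 → match
7 → match
8 → match
9 → match
Total matched: 8

8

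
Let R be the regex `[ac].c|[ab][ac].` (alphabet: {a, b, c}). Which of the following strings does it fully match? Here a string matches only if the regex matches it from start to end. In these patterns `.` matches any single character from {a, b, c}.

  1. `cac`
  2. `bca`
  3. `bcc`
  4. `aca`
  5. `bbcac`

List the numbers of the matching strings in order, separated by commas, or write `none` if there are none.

1 → match
2 → match
3 → match
4 → match
5 → no match

1, 2, 3, 4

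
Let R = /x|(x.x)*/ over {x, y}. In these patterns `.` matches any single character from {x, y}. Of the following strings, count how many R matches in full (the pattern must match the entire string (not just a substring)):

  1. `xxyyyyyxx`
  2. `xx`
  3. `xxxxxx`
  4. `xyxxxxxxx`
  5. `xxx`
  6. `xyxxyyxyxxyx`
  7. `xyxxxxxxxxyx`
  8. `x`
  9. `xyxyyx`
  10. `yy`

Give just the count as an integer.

1. `xxyyyyyxx` → no match
2. `xx` → no match
3. `xxxxxx` → match
4. `xyxxxxxxx` → match
5. `xxx` → match
6. `xyxxyyxyxxyx` → no match
7. `xyxxxxxxxxyx` → match
8. `x` → match
9. `xyxyyx` → no match
10. `yy` → no match
Total matched: 5

5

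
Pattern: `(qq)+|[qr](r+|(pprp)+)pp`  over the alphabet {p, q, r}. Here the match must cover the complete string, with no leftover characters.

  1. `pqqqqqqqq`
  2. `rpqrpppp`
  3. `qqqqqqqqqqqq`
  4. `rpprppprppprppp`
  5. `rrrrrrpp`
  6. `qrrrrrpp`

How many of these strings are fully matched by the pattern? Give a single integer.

4

1. `pqqqqqqqq` → no match
2. `rpqrpppp` → no match
3. `qqqqqqqqqqqq` → match
4 → match
5. `rrrrrrpp` → match
6. `qrrrrrpp` → match
Total matched: 4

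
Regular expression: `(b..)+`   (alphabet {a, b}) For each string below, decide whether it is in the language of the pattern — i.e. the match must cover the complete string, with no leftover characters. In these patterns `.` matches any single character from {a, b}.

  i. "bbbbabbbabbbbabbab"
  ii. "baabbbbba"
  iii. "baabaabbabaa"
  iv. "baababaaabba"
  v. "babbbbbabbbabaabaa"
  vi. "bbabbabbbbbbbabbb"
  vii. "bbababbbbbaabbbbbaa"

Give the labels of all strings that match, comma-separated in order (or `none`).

i, ii, iii, v

i → match
ii → match
iii → match
iv → no match
v → match
vi → no match
vii → no match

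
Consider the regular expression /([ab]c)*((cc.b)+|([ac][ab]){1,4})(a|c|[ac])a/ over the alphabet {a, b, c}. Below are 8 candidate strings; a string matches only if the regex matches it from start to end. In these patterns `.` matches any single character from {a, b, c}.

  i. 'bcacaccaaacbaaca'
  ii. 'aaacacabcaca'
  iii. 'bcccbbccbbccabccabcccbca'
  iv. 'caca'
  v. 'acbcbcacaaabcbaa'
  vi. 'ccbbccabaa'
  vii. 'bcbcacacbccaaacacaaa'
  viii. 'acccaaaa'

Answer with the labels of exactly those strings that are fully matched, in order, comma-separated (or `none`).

i → match
ii. 'aaacacabcaca' → no match
iii → match
iv. 'caca' → match
v → match
vi. 'ccbbccabaa' → match
vii → match
viii. 'acccaaaa' → no match

i, iii, iv, v, vi, vii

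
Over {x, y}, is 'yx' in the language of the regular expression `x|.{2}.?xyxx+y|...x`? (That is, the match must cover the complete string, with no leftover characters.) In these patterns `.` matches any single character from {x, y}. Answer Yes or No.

No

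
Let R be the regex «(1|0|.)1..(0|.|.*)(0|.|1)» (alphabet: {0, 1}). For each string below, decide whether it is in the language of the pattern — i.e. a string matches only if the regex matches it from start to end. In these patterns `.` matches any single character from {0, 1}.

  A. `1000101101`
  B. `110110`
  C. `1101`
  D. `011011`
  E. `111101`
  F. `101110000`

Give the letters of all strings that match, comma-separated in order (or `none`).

A. `1000101101` → no match
B. `110110` → match
C. `1101` → no match
D. `011011` → match
E. `111101` → match
F. `101110000` → no match

B, D, E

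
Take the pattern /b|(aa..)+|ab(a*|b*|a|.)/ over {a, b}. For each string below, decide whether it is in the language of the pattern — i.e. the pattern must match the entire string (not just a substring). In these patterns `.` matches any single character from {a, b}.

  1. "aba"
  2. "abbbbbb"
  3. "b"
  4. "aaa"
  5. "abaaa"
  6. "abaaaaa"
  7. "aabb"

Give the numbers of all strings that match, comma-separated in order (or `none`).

1, 2, 3, 5, 6, 7

1 → match
2 → match
3 → match
4 → no match
5 → match
6 → match
7 → match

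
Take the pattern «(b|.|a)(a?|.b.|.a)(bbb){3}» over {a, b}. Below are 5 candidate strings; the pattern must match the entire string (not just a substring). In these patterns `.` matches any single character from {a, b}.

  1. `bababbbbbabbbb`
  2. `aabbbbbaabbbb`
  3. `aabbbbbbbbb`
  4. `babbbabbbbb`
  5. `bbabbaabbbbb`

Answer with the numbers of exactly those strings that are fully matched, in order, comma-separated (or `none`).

3

1 → no match
2 → no match
3. `aabbbbbbbbb` → match
4. `babbbabbbbb` → no match
5. `bbabbaabbbbb` → no match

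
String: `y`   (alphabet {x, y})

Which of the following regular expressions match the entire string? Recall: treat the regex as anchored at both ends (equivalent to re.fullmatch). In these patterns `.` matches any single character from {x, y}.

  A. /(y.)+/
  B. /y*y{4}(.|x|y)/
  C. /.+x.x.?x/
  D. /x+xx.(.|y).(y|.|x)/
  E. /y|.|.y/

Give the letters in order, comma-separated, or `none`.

E

A → no match
B → no match
C → no match — must end with `x`
D → no match — must start with `x`
E → match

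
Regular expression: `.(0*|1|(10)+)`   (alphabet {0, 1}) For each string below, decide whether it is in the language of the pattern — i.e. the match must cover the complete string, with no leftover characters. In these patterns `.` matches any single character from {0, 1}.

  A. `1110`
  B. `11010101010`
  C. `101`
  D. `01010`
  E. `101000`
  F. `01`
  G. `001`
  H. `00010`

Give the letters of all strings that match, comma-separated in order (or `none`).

B, D, F

A. `1110` → no match
B. `11010101010` → match
C. `101` → no match
D. `01010` → match
E. `101000` → no match
F. `01` → match
G. `001` → no match
H. `00010` → no match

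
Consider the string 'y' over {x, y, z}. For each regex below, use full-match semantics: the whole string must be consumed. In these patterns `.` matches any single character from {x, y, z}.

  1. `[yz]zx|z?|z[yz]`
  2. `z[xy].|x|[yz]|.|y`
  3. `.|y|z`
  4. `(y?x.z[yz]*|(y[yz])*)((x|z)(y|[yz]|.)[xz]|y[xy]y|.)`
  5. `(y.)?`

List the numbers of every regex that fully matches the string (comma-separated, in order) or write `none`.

1 → no match
2 → match
3 → match
4 → match
5 → no match

2, 3, 4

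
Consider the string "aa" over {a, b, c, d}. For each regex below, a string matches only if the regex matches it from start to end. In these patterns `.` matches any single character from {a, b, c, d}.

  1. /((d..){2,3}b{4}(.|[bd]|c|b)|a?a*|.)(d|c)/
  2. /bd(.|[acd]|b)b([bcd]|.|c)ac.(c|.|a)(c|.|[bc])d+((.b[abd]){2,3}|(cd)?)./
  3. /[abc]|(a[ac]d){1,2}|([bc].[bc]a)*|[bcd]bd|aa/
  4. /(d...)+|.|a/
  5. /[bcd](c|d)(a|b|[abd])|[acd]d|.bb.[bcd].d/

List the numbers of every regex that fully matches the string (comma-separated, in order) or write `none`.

3

1 → no match
2 → no match — must start with "bd"
3 → match
4 → no match
5 → no match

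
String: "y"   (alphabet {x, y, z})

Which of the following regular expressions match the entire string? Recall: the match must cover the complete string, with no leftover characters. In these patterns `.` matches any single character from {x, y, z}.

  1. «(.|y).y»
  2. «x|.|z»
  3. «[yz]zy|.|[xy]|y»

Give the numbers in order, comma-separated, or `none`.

1 → no match
2 → match
3 → match

2, 3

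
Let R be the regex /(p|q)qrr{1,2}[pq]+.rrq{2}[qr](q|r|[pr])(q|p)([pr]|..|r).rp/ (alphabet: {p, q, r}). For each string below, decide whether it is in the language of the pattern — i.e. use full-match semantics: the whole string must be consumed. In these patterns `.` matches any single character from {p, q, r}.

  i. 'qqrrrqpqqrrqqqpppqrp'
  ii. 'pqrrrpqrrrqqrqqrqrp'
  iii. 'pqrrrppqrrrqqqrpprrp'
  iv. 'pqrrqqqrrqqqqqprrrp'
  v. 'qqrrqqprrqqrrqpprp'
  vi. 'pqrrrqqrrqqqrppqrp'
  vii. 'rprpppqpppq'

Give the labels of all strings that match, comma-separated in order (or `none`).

i → match
ii → match
iii → match
iv → match
v → match
vi → match
vii. 'rprpppqpppq' → no match — must end with 'rp'

i, ii, iii, iv, v, vi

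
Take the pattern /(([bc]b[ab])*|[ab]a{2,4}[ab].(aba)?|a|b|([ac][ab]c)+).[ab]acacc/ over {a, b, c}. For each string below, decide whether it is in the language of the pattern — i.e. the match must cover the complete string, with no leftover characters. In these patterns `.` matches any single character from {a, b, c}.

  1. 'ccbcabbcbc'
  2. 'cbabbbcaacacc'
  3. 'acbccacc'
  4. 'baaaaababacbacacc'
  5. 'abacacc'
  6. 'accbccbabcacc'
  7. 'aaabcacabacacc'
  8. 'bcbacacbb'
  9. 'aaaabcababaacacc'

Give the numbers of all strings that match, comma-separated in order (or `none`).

1. 'ccbcabbcbc' → no match — must end with 'acacc'
2 → match
3. 'acbccacc' → no match — must end with 'acacc'
4 → match
5. 'abacacc' → match
6 → no match — must end with 'acacc'
7 → no match
8. 'bcbacacbb' → no match — must end with 'acacc'
9 → match

2, 4, 5, 9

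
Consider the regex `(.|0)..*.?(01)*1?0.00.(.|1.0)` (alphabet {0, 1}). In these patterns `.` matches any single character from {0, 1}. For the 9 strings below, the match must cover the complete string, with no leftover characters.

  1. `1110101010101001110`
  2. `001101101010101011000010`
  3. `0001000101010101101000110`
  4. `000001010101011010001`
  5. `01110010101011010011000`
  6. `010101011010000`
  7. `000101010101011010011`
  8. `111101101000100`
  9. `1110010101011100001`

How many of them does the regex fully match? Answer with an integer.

1 → match
2 → match
3 → match
4 → match
5 → no match
6 → match
7 → match
8 → match
9 → no match
Total matched: 7

7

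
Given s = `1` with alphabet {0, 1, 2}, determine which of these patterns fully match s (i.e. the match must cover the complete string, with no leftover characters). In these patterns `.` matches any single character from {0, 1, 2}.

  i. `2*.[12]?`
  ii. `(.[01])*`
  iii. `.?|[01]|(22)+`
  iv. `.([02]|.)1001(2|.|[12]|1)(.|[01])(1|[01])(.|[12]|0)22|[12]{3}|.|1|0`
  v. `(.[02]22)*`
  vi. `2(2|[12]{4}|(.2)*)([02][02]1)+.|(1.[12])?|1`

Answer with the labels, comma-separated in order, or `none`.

i, iii, iv, vi

i → match
ii → no match
iii → match
iv → match
v → no match
vi → match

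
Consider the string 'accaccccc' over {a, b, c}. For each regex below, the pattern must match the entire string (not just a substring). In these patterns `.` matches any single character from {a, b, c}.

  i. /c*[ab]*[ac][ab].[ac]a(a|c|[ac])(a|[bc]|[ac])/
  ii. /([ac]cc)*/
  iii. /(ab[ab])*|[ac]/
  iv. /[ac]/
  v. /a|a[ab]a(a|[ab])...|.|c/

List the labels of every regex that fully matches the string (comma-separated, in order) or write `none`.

ii

i → no match
ii → match
iii → no match
iv → no match
v → no match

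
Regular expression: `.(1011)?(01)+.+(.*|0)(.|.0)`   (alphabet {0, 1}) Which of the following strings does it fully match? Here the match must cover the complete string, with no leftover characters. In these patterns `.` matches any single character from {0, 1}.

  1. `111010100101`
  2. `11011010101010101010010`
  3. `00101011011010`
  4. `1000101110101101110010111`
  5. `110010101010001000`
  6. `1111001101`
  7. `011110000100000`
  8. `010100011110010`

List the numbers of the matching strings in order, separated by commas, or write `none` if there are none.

1 → no match
2 → match
3 → match
4 → no match
5 → no match
6 → no match
7 → no match
8 → no match

2, 3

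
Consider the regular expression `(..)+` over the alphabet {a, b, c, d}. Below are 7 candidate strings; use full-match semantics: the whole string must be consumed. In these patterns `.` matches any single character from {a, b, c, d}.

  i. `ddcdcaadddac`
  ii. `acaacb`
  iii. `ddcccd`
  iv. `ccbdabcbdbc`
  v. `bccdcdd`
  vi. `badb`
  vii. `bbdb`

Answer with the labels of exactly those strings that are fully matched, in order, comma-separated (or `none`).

i, ii, iii, vi, vii

i. `ddcdcaadddac` → match
ii. `acaacb` → match
iii. `ddcccd` → match
iv. `ccbdabcbdbc` → no match
v. `bccdcdd` → no match
vi. `badb` → match
vii. `bbdb` → match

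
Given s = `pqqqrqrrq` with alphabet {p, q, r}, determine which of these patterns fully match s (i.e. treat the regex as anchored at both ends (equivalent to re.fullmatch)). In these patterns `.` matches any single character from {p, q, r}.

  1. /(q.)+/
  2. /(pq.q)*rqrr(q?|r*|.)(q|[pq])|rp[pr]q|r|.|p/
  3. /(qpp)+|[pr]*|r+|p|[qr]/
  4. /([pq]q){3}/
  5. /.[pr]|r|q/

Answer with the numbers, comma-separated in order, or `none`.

1 → no match — must start with `q`
2 → match
3 → no match
4 → no match
5 → no match

2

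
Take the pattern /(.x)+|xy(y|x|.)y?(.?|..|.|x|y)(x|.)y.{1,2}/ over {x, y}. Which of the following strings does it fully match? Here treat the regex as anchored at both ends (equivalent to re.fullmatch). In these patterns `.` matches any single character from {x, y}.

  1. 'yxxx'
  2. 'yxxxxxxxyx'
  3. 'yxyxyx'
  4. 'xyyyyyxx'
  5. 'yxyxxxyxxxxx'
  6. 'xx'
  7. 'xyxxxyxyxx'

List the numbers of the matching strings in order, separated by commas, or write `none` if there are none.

1, 2, 3, 4, 5, 6

1. 'yxxx' → match
2. 'yxxxxxxxyx' → match
3. 'yxyxyx' → match
4. 'xyyyyyxx' → match
5. 'yxyxxxyxxxxx' → match
6. 'xx' → match
7. 'xyxxxyxyxx' → no match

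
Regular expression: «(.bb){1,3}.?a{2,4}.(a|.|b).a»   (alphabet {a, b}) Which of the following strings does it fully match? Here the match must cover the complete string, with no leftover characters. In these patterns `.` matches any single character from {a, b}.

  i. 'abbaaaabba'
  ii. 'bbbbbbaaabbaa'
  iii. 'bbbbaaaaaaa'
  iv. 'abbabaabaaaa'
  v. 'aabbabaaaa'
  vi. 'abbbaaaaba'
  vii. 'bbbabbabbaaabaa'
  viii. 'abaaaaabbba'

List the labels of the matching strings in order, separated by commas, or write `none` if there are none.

i, ii, iii, vi, vii

i → match
ii → match
iii → match
iv → no match
v → no match
vi → match
vii → match
viii → no match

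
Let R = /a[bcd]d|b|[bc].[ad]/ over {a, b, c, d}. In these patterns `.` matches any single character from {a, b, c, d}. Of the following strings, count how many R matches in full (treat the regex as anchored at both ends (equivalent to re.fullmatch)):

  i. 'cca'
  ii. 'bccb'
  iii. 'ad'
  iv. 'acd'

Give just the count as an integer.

2

i → match
ii → no match
iii → no match
iv → match
Total matched: 2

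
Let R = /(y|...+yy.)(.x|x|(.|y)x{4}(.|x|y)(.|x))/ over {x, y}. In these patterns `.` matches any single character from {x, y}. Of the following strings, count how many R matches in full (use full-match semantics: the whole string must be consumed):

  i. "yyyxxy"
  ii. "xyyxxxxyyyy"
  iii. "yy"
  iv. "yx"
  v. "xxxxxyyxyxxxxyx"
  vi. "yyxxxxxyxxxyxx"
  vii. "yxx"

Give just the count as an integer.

3

i → no match
ii → no match
iii → no match
iv → match
v → match
vi → no match
vii → match
Total matched: 3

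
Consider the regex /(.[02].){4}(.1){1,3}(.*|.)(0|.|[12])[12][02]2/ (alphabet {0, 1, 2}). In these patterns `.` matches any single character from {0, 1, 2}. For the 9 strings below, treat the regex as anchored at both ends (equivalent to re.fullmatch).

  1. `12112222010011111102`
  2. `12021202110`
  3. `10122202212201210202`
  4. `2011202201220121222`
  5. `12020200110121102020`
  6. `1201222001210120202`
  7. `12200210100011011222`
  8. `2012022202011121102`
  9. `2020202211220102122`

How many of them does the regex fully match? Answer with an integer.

7

1 → match
2 → no match — must end with `2`
3 → match
4 → match
5 → no match — must end with `2`
6 → match
7 → match
8 → match
9 → match
Total matched: 7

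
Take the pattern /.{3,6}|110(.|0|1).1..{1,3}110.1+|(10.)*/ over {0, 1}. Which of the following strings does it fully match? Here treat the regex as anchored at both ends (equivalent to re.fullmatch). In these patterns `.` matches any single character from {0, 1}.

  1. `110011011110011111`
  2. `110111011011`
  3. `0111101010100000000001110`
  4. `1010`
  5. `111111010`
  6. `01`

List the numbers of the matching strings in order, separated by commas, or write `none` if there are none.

1 → match
2 → no match
3 → no match
4 → match
5 → no match
6 → no match

1, 4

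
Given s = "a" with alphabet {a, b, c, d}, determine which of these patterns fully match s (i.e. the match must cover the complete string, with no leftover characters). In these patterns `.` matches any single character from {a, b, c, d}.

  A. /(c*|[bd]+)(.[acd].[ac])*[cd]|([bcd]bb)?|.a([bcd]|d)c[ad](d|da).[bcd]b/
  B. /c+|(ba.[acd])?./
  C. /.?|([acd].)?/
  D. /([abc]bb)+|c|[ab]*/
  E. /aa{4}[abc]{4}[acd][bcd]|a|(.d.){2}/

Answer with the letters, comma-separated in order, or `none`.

B, C, D, E

A → no match
B → match
C → match
D → match
E → match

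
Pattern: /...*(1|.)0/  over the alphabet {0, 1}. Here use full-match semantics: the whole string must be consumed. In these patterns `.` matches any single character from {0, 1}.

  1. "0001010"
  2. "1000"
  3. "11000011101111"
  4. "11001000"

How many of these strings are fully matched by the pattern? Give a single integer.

3

1 → match
2 → match
3 → no match — must end with "0"
4 → match
Total matched: 3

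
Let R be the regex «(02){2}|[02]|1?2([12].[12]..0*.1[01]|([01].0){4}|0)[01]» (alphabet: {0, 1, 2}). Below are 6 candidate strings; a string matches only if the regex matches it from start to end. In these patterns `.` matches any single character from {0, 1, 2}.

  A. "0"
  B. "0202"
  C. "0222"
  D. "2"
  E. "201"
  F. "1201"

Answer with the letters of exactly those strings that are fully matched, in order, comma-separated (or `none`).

A → match
B → match
C → no match
D → match
E → match
F → match

A, B, D, E, F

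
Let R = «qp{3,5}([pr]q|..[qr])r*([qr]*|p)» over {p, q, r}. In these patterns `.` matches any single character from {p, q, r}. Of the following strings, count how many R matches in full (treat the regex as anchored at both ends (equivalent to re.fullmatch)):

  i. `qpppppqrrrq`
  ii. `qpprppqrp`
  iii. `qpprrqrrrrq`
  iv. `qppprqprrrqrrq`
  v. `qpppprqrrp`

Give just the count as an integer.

2

i → match
ii → no match
iii → no match
iv → no match
v → match
Total matched: 2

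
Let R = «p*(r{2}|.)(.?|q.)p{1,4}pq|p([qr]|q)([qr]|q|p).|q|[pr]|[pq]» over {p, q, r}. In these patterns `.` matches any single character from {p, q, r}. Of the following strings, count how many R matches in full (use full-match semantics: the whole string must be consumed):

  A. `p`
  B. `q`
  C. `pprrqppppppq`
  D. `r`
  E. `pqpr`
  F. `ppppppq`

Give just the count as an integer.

A → match
B → match
C → match
D → match
E → match
F → match
Total matched: 6

6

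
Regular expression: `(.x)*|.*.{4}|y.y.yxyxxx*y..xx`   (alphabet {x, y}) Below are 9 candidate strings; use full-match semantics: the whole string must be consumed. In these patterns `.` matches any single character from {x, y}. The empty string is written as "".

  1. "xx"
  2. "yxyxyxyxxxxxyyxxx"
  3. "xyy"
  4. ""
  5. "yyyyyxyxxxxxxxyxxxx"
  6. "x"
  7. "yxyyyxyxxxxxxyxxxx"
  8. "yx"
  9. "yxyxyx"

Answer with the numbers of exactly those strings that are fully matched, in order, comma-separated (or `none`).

1 → match
2 → match
3 → no match
4 → match
5 → match
6 → no match
7 → match
8 → match
9 → match

1, 2, 4, 5, 7, 8, 9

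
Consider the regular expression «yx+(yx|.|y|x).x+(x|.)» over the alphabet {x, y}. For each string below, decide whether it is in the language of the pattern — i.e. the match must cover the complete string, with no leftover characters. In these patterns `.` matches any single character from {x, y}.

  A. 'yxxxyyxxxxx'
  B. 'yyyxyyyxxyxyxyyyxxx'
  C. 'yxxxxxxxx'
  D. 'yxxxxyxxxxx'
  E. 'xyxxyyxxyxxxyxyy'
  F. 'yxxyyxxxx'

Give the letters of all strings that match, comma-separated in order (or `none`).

A, C, D, F

A. 'yxxxyyxxxxx' → match
B → no match — must start with 'yx'
C. 'yxxxxxxxx' → match
D. 'yxxxxyxxxxx' → match
E → no match — must start with 'yx'
F. 'yxxyyxxxx' → match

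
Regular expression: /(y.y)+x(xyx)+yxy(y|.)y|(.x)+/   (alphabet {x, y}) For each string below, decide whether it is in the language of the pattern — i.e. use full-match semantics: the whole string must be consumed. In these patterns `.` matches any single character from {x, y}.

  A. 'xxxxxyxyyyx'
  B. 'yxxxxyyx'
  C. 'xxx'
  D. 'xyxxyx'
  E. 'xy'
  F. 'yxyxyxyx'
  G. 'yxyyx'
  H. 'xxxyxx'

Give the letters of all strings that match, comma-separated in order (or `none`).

A → no match
B → no match
C → no match
D → no match
E → no match
F → match
G → no match
H → no match

F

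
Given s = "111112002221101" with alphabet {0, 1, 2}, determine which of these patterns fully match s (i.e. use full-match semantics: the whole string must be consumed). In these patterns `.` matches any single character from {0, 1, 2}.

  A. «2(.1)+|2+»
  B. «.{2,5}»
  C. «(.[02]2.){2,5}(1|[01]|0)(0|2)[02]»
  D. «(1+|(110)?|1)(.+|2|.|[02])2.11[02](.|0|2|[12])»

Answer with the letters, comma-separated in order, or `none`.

D

A → no match — must start with "2"
B → no match
C → no match
D → match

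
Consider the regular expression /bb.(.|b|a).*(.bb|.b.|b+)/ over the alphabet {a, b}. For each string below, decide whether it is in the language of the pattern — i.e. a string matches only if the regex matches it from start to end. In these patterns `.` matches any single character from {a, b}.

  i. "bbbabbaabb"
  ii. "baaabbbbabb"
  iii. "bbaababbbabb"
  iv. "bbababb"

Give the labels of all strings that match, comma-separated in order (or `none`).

i, iii, iv

i → match
ii → no match — must start with "bb"
iii → match
iv → match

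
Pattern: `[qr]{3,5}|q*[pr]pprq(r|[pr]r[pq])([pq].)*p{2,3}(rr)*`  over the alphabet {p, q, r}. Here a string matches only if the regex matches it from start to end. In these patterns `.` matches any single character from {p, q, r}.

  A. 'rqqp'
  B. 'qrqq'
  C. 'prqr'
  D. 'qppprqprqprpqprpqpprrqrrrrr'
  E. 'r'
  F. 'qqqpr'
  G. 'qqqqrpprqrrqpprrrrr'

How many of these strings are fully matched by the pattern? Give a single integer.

1

A → no match
B → match
C → no match
D → no match
E → no match
F → no match
G → no match
Total matched: 1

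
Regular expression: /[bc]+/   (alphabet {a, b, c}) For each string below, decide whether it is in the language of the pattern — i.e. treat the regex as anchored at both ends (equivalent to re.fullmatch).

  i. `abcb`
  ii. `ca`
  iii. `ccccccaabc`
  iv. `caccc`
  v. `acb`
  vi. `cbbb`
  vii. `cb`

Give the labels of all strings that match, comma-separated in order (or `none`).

i → no match
ii → no match
iii → no match
iv → no match
v → no match
vi → match
vii → match

vi, vii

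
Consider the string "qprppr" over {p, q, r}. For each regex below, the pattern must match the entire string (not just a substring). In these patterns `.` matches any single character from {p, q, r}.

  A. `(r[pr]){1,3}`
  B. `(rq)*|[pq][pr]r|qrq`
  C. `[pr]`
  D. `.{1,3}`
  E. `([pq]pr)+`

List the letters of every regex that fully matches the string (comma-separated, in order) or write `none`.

A → no match — must start with "r"
B → no match
C → no match
D → no match
E → match

E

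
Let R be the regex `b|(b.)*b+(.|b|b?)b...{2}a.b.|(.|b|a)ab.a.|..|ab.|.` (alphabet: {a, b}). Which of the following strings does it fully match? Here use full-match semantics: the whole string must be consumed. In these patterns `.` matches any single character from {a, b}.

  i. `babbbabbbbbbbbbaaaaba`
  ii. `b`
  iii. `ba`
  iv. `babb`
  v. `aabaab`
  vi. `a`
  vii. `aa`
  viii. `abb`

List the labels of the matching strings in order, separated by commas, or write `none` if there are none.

i, ii, iii, v, vi, vii, viii

i → match
ii → match
iii → match
iv → no match
v → match
vi → match
vii → match
viii → match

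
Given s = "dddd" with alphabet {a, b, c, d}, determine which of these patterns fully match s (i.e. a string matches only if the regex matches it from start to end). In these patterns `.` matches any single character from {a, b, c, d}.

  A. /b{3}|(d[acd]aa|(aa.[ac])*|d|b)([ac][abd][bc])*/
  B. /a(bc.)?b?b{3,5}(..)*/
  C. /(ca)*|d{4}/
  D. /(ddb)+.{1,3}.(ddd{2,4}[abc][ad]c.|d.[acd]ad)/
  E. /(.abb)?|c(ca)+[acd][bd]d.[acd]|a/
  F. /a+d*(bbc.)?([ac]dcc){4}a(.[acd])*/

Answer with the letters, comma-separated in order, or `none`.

A → no match
B → no match — must start with "a"
C → match
D → no match — must start with "ddb"
E → no match
F → no match — must start with "a"

C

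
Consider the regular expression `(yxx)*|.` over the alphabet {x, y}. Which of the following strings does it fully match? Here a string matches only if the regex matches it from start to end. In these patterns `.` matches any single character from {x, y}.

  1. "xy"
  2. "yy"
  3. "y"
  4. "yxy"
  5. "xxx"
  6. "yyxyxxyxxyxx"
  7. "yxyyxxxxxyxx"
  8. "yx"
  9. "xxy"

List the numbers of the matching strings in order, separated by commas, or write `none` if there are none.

3

1 → no match
2 → no match
3 → match
4 → no match
5 → no match
6 → no match
7 → no match
8 → no match
9 → no match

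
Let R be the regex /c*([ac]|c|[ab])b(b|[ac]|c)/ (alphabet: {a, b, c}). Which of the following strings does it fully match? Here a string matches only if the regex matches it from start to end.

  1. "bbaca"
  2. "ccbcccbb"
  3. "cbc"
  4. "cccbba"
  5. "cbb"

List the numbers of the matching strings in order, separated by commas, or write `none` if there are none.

1. "bbaca" → no match
2. "ccbcccbb" → no match
3. "cbc" → match
4. "cccbba" → match
5. "cbb" → match

3, 4, 5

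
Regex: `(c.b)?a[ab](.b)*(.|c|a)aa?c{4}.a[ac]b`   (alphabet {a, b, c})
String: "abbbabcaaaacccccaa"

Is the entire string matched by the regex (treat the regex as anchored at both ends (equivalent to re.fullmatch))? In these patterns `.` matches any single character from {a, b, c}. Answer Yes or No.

Every match must end with "b", but "abbbabcaaaacccccaa" does not.

No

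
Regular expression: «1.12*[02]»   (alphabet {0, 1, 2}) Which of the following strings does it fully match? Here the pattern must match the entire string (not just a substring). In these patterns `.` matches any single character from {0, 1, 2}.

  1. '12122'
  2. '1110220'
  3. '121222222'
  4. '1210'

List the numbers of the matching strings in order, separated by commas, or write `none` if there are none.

1. '12122' → match
2. '1110220' → no match
3. '121222222' → match
4. '1210' → match

1, 3, 4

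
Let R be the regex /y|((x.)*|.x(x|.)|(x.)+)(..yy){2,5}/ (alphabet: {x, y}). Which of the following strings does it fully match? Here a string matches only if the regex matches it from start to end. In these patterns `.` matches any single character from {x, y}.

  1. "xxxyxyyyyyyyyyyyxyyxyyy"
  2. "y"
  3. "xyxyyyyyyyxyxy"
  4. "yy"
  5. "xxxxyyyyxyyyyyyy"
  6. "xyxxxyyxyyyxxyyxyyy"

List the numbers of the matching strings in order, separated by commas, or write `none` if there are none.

1, 2, 5

1 → match
2 → match
3 → no match
4 → no match
5 → match
6 → no match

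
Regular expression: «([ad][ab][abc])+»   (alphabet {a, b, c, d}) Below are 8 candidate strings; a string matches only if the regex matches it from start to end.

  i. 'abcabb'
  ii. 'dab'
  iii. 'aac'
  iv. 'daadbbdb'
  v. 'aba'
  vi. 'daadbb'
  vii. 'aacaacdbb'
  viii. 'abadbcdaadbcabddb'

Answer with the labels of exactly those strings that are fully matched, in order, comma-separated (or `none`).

i → match
ii → match
iii → match
iv → no match
v → match
vi → match
vii → match
viii → no match

i, ii, iii, v, vi, vii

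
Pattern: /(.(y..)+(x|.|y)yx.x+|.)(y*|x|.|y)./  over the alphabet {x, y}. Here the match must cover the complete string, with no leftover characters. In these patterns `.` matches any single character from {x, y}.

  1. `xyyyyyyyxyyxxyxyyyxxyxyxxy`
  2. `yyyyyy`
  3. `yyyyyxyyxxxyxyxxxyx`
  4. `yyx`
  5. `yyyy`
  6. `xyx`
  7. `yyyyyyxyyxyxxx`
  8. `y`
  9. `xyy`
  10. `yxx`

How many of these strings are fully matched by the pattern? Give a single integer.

9

1 → match
2 → match
3 → match
4 → match
5 → match
6 → match
7 → match
8 → no match
9 → match
10 → match
Total matched: 9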